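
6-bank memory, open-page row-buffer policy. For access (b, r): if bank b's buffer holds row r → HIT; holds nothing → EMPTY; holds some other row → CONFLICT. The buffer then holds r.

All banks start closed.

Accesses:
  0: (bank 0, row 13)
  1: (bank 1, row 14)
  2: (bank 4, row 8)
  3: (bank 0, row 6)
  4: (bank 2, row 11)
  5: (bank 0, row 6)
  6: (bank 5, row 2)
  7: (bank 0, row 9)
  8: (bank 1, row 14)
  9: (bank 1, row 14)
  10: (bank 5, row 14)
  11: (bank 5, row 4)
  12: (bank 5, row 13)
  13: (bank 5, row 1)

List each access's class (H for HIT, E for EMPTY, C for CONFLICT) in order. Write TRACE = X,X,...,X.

0: bank 0 row 13 — prev None → EMPTY
1: bank 1 row 14 — prev None → EMPTY
2: bank 4 row 8 — prev None → EMPTY
3: bank 0 row 6 — prev 13 → CONFLICT
4: bank 2 row 11 — prev None → EMPTY
5: bank 0 row 6 — prev 6 → HIT
6: bank 5 row 2 — prev None → EMPTY
7: bank 0 row 9 — prev 6 → CONFLICT
8: bank 1 row 14 — prev 14 → HIT
9: bank 1 row 14 — prev 14 → HIT
10: bank 5 row 14 — prev 2 → CONFLICT
11: bank 5 row 4 — prev 14 → CONFLICT
12: bank 5 row 13 — prev 4 → CONFLICT
13: bank 5 row 1 — prev 13 → CONFLICT

TRACE = E,E,E,C,E,H,E,C,H,H,C,C,C,C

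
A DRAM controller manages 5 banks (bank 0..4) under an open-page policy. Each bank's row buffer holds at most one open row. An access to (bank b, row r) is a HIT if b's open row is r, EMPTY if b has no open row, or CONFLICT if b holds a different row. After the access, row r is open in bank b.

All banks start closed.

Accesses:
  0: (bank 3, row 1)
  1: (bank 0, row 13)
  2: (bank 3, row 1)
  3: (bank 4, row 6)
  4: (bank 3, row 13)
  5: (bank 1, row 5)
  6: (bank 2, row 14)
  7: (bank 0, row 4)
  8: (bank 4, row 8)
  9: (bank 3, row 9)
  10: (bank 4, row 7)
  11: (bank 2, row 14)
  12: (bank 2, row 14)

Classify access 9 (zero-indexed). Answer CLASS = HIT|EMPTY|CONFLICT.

  [0] b3 r1: no row ⇒ E
  [1] b0 r13: no row ⇒ E
  [2] b3 r1: had r1 ⇒ H
  [3] b4 r6: no row ⇒ E
  [4] b3 r13: had r1 ⇒ C
  [5] b1 r5: no row ⇒ E
  [6] b2 r14: no row ⇒ E
  [7] b0 r4: had r13 ⇒ C
  [8] b4 r8: had r6 ⇒ C
  [9] b3 r9: had r13 ⇒ C
  [10] b4 r7: had r8 ⇒ C
  [11] b2 r14: had r14 ⇒ H
  [12] b2 r14: had r14 ⇒ H

CLASS = CONFLICT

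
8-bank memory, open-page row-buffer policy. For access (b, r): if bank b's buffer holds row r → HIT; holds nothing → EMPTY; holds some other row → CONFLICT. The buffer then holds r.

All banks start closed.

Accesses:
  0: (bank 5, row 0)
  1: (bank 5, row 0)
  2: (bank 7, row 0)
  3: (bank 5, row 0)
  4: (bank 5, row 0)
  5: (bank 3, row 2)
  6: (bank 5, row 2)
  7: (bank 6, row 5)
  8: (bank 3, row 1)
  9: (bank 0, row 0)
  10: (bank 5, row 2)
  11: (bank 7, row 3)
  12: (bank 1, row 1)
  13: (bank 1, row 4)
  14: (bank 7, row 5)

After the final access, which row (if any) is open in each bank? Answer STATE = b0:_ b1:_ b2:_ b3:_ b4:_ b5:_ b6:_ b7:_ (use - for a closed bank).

STATE = b0:0 b1:4 b2:- b3:1 b4:- b5:2 b6:5 b7:5

#0 (5,0) E
#1 (5,0) H  (was 0)
#2 (7,0) E
#3 (5,0) H  (was 0)
#4 (5,0) H  (was 0)
#5 (3,2) E
#6 (5,2) C  (was 0)
#7 (6,5) E
#8 (3,1) C  (was 2)
#9 (0,0) E
#10 (5,2) H  (was 2)
#11 (7,3) C  (was 0)
#12 (1,1) E
#13 (1,4) C  (was 1)
#14 (7,5) C  (was 3)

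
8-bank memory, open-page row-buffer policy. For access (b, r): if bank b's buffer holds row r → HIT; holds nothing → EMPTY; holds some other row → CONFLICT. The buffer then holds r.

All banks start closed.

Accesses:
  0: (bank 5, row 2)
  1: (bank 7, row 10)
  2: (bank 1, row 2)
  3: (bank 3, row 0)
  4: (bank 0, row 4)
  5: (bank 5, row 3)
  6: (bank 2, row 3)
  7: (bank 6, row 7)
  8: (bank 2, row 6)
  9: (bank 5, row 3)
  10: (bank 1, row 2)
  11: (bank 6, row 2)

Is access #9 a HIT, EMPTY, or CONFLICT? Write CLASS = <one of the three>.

CLASS = HIT

0: bank 5 row 2 — prev None → EMPTY
1: bank 7 row 10 — prev None → EMPTY
2: bank 1 row 2 — prev None → EMPTY
3: bank 3 row 0 — prev None → EMPTY
4: bank 0 row 4 — prev None → EMPTY
5: bank 5 row 3 — prev 2 → CONFLICT
6: bank 2 row 3 — prev None → EMPTY
7: bank 6 row 7 — prev None → EMPTY
8: bank 2 row 6 — prev 3 → CONFLICT
9: bank 5 row 3 — prev 3 → HIT
10: bank 1 row 2 — prev 2 → HIT
11: bank 6 row 2 — prev 7 → CONFLICT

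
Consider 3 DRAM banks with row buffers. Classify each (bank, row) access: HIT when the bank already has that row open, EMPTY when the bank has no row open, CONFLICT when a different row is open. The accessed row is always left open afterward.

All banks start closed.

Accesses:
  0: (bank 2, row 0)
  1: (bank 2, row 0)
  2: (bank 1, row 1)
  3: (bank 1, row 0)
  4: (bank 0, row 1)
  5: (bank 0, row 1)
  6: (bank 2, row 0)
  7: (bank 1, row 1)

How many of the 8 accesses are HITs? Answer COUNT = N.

COUNT = 3

#0 (2,0) E
#1 (2,0) H  (was 0)
#2 (1,1) E
#3 (1,0) C  (was 1)
#4 (0,1) E
#5 (0,1) H  (was 1)
#6 (2,0) H  (was 0)
#7 (1,1) C  (was 0)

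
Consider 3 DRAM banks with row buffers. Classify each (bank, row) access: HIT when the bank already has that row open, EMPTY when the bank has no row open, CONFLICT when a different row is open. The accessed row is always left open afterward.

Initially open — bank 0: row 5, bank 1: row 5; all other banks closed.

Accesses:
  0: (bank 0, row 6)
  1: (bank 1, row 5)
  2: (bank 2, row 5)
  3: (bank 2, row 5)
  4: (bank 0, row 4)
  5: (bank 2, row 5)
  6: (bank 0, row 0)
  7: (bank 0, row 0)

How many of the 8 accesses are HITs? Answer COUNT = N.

COUNT = 4

step 0: bank0 5->6 [CONFLICT]
step 1: bank1 5->5 [HIT]
step 2: bank2 None->5 [EMPTY]
step 3: bank2 5->5 [HIT]
step 4: bank0 6->4 [CONFLICT]
step 5: bank2 5->5 [HIT]
step 6: bank0 4->0 [CONFLICT]
step 7: bank0 0->0 [HIT]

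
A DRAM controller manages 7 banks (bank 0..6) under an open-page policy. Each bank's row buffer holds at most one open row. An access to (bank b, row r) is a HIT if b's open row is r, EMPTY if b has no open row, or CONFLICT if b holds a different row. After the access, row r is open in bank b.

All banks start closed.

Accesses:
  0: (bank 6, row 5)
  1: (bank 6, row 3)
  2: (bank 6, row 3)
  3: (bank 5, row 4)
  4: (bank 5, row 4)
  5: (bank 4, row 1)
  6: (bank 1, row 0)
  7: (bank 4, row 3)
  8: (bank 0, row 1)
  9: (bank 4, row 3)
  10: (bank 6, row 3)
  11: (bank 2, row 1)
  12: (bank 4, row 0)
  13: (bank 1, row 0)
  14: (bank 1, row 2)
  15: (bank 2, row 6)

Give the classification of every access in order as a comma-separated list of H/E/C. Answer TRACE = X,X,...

#0 (6,5) E
#1 (6,3) C  (was 5)
#2 (6,3) H  (was 3)
#3 (5,4) E
#4 (5,4) H  (was 4)
#5 (4,1) E
#6 (1,0) E
#7 (4,3) C  (was 1)
#8 (0,1) E
#9 (4,3) H  (was 3)
#10 (6,3) H  (was 3)
#11 (2,1) E
#12 (4,0) C  (was 3)
#13 (1,0) H  (was 0)
#14 (1,2) C  (was 0)
#15 (2,6) C  (was 1)

TRACE = E,C,H,E,H,E,E,C,E,H,H,E,C,H,C,C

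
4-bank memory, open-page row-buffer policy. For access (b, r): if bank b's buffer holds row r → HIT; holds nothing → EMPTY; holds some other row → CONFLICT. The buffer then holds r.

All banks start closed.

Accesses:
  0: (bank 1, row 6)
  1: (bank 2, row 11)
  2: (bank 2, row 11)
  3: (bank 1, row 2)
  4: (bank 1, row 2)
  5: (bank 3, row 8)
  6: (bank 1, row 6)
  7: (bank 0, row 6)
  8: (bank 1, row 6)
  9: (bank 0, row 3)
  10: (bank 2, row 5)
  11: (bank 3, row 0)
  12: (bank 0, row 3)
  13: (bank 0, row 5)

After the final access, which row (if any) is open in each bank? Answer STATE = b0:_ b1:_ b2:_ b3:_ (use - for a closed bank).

step 0: bank1 None->6 [EMPTY]
step 1: bank2 None->11 [EMPTY]
step 2: bank2 11->11 [HIT]
step 3: bank1 6->2 [CONFLICT]
step 4: bank1 2->2 [HIT]
step 5: bank3 None->8 [EMPTY]
step 6: bank1 2->6 [CONFLICT]
step 7: bank0 None->6 [EMPTY]
step 8: bank1 6->6 [HIT]
step 9: bank0 6->3 [CONFLICT]
step 10: bank2 11->5 [CONFLICT]
step 11: bank3 8->0 [CONFLICT]
step 12: bank0 3->3 [HIT]
step 13: bank0 3->5 [CONFLICT]

STATE = b0:5 b1:6 b2:5 b3:0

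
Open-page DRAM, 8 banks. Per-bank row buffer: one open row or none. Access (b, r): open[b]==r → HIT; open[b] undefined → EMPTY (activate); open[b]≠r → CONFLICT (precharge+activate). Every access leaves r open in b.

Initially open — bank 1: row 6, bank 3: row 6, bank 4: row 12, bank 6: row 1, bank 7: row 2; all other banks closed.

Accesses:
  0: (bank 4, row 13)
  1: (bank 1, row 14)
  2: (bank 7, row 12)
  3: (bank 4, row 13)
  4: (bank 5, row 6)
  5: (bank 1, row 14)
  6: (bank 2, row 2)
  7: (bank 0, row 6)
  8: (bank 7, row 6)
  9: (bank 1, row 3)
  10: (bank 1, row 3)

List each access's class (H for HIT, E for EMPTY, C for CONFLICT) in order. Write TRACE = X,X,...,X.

TRACE = C,C,C,H,E,H,E,E,C,C,H

#0 (4,13) C  (was 12)
#1 (1,14) C  (was 6)
#2 (7,12) C  (was 2)
#3 (4,13) H  (was 13)
#4 (5,6) E
#5 (1,14) H  (was 14)
#6 (2,2) E
#7 (0,6) E
#8 (7,6) C  (was 12)
#9 (1,3) C  (was 14)
#10 (1,3) H  (was 3)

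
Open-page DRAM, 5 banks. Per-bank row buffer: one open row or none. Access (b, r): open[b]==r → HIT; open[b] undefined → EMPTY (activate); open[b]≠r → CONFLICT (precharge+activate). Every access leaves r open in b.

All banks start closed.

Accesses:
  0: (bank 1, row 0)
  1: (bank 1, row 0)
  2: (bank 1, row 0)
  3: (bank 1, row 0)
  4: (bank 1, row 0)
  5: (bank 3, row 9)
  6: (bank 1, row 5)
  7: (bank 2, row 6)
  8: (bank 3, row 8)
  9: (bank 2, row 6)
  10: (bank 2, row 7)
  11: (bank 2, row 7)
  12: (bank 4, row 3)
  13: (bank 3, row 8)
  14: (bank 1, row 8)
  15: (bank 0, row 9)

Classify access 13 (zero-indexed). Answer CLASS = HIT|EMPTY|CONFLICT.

step 0: bank1 None->0 [EMPTY]
step 1: bank1 0->0 [HIT]
step 2: bank1 0->0 [HIT]
step 3: bank1 0->0 [HIT]
step 4: bank1 0->0 [HIT]
step 5: bank3 None->9 [EMPTY]
step 6: bank1 0->5 [CONFLICT]
step 7: bank2 None->6 [EMPTY]
step 8: bank3 9->8 [CONFLICT]
step 9: bank2 6->6 [HIT]
step 10: bank2 6->7 [CONFLICT]
step 11: bank2 7->7 [HIT]
step 12: bank4 None->3 [EMPTY]
step 13: bank3 8->8 [HIT]
step 14: bank1 5->8 [CONFLICT]
step 15: bank0 None->9 [EMPTY]

CLASS = HIT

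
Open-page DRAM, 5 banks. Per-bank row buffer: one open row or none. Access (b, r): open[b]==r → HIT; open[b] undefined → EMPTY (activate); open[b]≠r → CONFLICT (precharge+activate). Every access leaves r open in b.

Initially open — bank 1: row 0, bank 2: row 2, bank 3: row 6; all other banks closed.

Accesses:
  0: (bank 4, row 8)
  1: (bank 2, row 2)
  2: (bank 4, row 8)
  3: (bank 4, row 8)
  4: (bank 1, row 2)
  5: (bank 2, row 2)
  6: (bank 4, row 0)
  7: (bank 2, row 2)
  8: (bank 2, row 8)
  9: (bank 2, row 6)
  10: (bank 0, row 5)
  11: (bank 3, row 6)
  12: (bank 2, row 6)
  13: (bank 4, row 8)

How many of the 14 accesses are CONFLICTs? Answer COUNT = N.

  [0] b4 r8: no row ⇒ E
  [1] b2 r2: had r2 ⇒ H
  [2] b4 r8: had r8 ⇒ H
  [3] b4 r8: had r8 ⇒ H
  [4] b1 r2: had r0 ⇒ C
  [5] b2 r2: had r2 ⇒ H
  [6] b4 r0: had r8 ⇒ C
  [7] b2 r2: had r2 ⇒ H
  [8] b2 r8: had r2 ⇒ C
  [9] b2 r6: had r8 ⇒ C
  [10] b0 r5: no row ⇒ E
  [11] b3 r6: had r6 ⇒ H
  [12] b2 r6: had r6 ⇒ H
  [13] b4 r8: had r0 ⇒ C

COUNT = 5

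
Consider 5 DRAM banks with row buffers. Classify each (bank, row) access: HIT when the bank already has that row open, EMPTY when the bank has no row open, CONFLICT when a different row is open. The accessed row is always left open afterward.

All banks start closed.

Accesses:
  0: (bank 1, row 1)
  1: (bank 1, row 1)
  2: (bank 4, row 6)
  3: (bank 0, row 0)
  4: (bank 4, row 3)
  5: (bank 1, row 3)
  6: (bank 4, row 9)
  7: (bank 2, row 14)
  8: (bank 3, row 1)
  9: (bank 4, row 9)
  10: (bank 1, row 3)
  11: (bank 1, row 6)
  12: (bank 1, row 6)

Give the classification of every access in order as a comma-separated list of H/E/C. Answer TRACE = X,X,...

#0 (1,1) E
#1 (1,1) H  (was 1)
#2 (4,6) E
#3 (0,0) E
#4 (4,3) C  (was 6)
#5 (1,3) C  (was 1)
#6 (4,9) C  (was 3)
#7 (2,14) E
#8 (3,1) E
#9 (4,9) H  (was 9)
#10 (1,3) H  (was 3)
#11 (1,6) C  (was 3)
#12 (1,6) H  (was 6)

TRACE = E,H,E,E,C,C,C,E,E,H,H,C,H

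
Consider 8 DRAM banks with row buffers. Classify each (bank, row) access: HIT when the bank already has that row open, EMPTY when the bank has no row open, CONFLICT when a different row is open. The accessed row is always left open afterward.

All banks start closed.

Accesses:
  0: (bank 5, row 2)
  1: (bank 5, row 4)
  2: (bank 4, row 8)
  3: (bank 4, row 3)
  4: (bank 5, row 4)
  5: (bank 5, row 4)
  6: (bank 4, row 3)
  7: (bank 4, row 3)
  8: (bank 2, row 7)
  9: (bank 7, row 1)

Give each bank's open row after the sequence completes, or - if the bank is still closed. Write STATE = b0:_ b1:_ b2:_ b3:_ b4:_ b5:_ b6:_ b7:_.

STATE = b0:- b1:- b2:7 b3:- b4:3 b5:4 b6:- b7:1

0: bank 5 row 2 — prev None → EMPTY
1: bank 5 row 4 — prev 2 → CONFLICT
2: bank 4 row 8 — prev None → EMPTY
3: bank 4 row 3 — prev 8 → CONFLICT
4: bank 5 row 4 — prev 4 → HIT
5: bank 5 row 4 — prev 4 → HIT
6: bank 4 row 3 — prev 3 → HIT
7: bank 4 row 3 — prev 3 → HIT
8: bank 2 row 7 — prev None → EMPTY
9: bank 7 row 1 — prev None → EMPTY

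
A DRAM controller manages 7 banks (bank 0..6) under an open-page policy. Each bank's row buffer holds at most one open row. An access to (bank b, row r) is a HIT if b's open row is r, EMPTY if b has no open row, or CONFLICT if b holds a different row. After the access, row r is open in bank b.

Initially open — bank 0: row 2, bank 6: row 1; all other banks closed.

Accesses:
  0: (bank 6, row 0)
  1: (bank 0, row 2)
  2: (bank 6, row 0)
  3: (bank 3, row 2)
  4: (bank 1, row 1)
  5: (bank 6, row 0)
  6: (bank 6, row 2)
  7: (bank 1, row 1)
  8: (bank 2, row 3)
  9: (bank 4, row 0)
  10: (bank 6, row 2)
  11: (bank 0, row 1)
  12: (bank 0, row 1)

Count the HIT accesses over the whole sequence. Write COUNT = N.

COUNT = 6

step 0: bank6 1->0 [CONFLICT]
step 1: bank0 2->2 [HIT]
step 2: bank6 0->0 [HIT]
step 3: bank3 None->2 [EMPTY]
step 4: bank1 None->1 [EMPTY]
step 5: bank6 0->0 [HIT]
step 6: bank6 0->2 [CONFLICT]
step 7: bank1 1->1 [HIT]
step 8: bank2 None->3 [EMPTY]
step 9: bank4 None->0 [EMPTY]
step 10: bank6 2->2 [HIT]
step 11: bank0 2->1 [CONFLICT]
step 12: bank0 1->1 [HIT]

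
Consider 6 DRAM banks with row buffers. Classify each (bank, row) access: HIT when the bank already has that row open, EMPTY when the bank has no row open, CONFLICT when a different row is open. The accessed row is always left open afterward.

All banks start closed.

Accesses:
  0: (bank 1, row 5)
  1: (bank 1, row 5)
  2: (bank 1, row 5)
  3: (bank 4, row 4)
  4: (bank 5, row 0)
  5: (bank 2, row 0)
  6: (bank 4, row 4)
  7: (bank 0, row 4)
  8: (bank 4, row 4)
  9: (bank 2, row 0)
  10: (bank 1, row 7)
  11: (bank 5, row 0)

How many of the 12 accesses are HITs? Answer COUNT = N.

COUNT = 6

step 0: bank1 None->5 [EMPTY]
step 1: bank1 5->5 [HIT]
step 2: bank1 5->5 [HIT]
step 3: bank4 None->4 [EMPTY]
step 4: bank5 None->0 [EMPTY]
step 5: bank2 None->0 [EMPTY]
step 6: bank4 4->4 [HIT]
step 7: bank0 None->4 [EMPTY]
step 8: bank4 4->4 [HIT]
step 9: bank2 0->0 [HIT]
step 10: bank1 5->7 [CONFLICT]
step 11: bank5 0->0 [HIT]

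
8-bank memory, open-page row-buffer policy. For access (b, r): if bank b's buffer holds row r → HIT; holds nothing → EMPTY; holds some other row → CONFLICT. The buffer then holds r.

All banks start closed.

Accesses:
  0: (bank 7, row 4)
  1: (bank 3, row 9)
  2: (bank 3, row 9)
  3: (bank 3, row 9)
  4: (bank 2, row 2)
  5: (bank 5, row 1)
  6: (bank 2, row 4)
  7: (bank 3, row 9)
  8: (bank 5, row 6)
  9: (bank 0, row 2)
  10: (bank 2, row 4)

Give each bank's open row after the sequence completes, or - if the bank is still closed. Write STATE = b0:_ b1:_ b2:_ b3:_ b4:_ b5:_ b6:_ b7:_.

STATE = b0:2 b1:- b2:4 b3:9 b4:- b5:6 b6:- b7:4

#0 (7,4) E
#1 (3,9) E
#2 (3,9) H  (was 9)
#3 (3,9) H  (was 9)
#4 (2,2) E
#5 (5,1) E
#6 (2,4) C  (was 2)
#7 (3,9) H  (was 9)
#8 (5,6) C  (was 1)
#9 (0,2) E
#10 (2,4) H  (was 4)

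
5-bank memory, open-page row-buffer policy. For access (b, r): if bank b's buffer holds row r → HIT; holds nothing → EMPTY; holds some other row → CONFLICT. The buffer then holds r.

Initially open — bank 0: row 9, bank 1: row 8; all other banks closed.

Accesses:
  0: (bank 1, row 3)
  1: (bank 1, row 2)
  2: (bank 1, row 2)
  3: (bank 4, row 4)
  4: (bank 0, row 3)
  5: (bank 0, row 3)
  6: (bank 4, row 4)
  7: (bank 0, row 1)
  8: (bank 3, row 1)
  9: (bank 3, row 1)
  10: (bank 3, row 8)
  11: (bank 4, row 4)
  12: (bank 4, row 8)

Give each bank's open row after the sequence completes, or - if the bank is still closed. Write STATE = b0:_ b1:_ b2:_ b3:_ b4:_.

#0 (1,3) C  (was 8)
#1 (1,2) C  (was 3)
#2 (1,2) H  (was 2)
#3 (4,4) E
#4 (0,3) C  (was 9)
#5 (0,3) H  (was 3)
#6 (4,4) H  (was 4)
#7 (0,1) C  (was 3)
#8 (3,1) E
#9 (3,1) H  (was 1)
#10 (3,8) C  (was 1)
#11 (4,4) H  (was 4)
#12 (4,8) C  (was 4)

STATE = b0:1 b1:2 b2:- b3:8 b4:8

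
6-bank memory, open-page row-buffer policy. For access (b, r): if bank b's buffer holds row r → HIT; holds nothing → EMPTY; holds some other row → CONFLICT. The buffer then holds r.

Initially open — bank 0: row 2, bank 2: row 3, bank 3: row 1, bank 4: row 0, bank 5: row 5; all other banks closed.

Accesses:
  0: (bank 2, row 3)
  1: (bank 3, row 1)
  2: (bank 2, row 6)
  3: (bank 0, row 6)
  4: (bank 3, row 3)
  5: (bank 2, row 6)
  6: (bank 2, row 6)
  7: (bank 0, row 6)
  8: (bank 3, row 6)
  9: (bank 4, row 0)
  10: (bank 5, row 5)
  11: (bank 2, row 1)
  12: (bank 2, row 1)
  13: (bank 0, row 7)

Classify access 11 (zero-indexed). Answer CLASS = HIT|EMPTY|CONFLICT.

#0 (2,3) H  (was 3)
#1 (3,1) H  (was 1)
#2 (2,6) C  (was 3)
#3 (0,6) C  (was 2)
#4 (3,3) C  (was 1)
#5 (2,6) H  (was 6)
#6 (2,6) H  (was 6)
#7 (0,6) H  (was 6)
#8 (3,6) C  (was 3)
#9 (4,0) H  (was 0)
#10 (5,5) H  (was 5)
#11 (2,1) C  (was 6)
#12 (2,1) H  (was 1)
#13 (0,7) C  (was 6)

CLASS = CONFLICT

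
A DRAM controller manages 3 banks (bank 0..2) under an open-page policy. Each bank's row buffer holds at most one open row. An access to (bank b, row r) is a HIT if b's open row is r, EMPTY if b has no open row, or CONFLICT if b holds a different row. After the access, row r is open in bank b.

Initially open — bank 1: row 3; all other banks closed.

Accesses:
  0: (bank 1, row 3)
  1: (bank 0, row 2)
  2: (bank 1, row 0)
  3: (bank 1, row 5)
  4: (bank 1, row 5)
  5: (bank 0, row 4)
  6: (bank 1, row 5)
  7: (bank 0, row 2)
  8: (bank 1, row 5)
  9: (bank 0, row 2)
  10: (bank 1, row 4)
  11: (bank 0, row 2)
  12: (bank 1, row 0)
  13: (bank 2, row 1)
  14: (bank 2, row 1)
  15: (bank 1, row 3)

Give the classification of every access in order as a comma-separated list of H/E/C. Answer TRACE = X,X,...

TRACE = H,E,C,C,H,C,H,C,H,H,C,H,C,E,H,C

0: bank 1 row 3 — prev 3 → HIT
1: bank 0 row 2 — prev None → EMPTY
2: bank 1 row 0 — prev 3 → CONFLICT
3: bank 1 row 5 — prev 0 → CONFLICT
4: bank 1 row 5 — prev 5 → HIT
5: bank 0 row 4 — prev 2 → CONFLICT
6: bank 1 row 5 — prev 5 → HIT
7: bank 0 row 2 — prev 4 → CONFLICT
8: bank 1 row 5 — prev 5 → HIT
9: bank 0 row 2 — prev 2 → HIT
10: bank 1 row 4 — prev 5 → CONFLICT
11: bank 0 row 2 — prev 2 → HIT
12: bank 1 row 0 — prev 4 → CONFLICT
13: bank 2 row 1 — prev None → EMPTY
14: bank 2 row 1 — prev 1 → HIT
15: bank 1 row 3 — prev 0 → CONFLICT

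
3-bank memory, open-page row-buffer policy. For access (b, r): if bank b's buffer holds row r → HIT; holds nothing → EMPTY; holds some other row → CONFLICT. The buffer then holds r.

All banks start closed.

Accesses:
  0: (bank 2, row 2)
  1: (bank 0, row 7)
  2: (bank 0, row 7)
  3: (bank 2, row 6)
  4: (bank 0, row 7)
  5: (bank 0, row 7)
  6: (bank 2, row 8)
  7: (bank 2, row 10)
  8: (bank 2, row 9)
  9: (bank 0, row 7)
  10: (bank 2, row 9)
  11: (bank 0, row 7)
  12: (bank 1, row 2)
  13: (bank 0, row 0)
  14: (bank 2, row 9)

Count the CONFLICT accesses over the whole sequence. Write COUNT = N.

COUNT = 5

0: bank 2 row 2 — prev None → EMPTY
1: bank 0 row 7 — prev None → EMPTY
2: bank 0 row 7 — prev 7 → HIT
3: bank 2 row 6 — prev 2 → CONFLICT
4: bank 0 row 7 — prev 7 → HIT
5: bank 0 row 7 — prev 7 → HIT
6: bank 2 row 8 — prev 6 → CONFLICT
7: bank 2 row 10 — prev 8 → CONFLICT
8: bank 2 row 9 — prev 10 → CONFLICT
9: bank 0 row 7 — prev 7 → HIT
10: bank 2 row 9 — prev 9 → HIT
11: bank 0 row 7 — prev 7 → HIT
12: bank 1 row 2 — prev None → EMPTY
13: bank 0 row 0 — prev 7 → CONFLICT
14: bank 2 row 9 — prev 9 → HIT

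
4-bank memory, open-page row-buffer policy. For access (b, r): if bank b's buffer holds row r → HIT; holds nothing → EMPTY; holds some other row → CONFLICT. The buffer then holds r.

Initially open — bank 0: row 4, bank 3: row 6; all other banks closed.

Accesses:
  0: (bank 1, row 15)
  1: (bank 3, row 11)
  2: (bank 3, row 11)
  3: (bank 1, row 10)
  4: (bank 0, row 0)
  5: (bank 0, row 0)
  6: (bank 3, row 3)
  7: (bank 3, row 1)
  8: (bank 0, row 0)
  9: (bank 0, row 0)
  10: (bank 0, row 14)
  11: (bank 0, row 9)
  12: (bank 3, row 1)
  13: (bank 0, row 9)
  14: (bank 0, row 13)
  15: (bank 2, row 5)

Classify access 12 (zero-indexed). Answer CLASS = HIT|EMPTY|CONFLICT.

CLASS = HIT

#0 (1,15) E
#1 (3,11) C  (was 6)
#2 (3,11) H  (was 11)
#3 (1,10) C  (was 15)
#4 (0,0) C  (was 4)
#5 (0,0) H  (was 0)
#6 (3,3) C  (was 11)
#7 (3,1) C  (was 3)
#8 (0,0) H  (was 0)
#9 (0,0) H  (was 0)
#10 (0,14) C  (was 0)
#11 (0,9) C  (was 14)
#12 (3,1) H  (was 1)
#13 (0,9) H  (was 9)
#14 (0,13) C  (was 9)
#15 (2,5) E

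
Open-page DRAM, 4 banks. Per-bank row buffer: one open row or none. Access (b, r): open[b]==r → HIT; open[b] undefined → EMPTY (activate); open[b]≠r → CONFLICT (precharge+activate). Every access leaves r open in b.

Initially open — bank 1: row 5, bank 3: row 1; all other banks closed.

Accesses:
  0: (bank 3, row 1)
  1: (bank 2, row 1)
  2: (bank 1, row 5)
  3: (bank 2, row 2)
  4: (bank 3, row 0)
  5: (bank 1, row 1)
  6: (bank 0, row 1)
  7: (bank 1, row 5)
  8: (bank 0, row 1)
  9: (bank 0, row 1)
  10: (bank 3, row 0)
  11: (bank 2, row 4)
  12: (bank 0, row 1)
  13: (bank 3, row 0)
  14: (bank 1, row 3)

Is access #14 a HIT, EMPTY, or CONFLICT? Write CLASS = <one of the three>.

CLASS = CONFLICT

0: bank 3 row 1 — prev 1 → HIT
1: bank 2 row 1 — prev None → EMPTY
2: bank 1 row 5 — prev 5 → HIT
3: bank 2 row 2 — prev 1 → CONFLICT
4: bank 3 row 0 — prev 1 → CONFLICT
5: bank 1 row 1 — prev 5 → CONFLICT
6: bank 0 row 1 — prev None → EMPTY
7: bank 1 row 5 — prev 1 → CONFLICT
8: bank 0 row 1 — prev 1 → HIT
9: bank 0 row 1 — prev 1 → HIT
10: bank 3 row 0 — prev 0 → HIT
11: bank 2 row 4 — prev 2 → CONFLICT
12: bank 0 row 1 — prev 1 → HIT
13: bank 3 row 0 — prev 0 → HIT
14: bank 1 row 3 — prev 5 → CONFLICT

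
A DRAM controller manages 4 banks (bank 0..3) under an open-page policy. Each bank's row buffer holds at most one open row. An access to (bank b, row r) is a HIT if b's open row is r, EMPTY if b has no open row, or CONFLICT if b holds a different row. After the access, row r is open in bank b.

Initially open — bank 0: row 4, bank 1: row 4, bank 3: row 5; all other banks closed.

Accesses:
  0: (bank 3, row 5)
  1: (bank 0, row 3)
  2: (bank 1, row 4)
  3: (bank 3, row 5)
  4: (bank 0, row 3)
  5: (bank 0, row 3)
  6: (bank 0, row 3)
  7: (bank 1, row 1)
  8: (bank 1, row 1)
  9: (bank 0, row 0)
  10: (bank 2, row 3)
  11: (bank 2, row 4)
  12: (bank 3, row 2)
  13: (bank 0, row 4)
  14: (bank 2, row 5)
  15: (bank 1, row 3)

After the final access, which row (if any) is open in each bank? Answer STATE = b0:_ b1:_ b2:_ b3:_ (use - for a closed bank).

STATE = b0:4 b1:3 b2:5 b3:2

0: bank 3 row 5 — prev 5 → HIT
1: bank 0 row 3 — prev 4 → CONFLICT
2: bank 1 row 4 — prev 4 → HIT
3: bank 3 row 5 — prev 5 → HIT
4: bank 0 row 3 — prev 3 → HIT
5: bank 0 row 3 — prev 3 → HIT
6: bank 0 row 3 — prev 3 → HIT
7: bank 1 row 1 — prev 4 → CONFLICT
8: bank 1 row 1 — prev 1 → HIT
9: bank 0 row 0 — prev 3 → CONFLICT
10: bank 2 row 3 — prev None → EMPTY
11: bank 2 row 4 — prev 3 → CONFLICT
12: bank 3 row 2 — prev 5 → CONFLICT
13: bank 0 row 4 — prev 0 → CONFLICT
14: bank 2 row 5 — prev 4 → CONFLICT
15: bank 1 row 3 — prev 1 → CONFLICT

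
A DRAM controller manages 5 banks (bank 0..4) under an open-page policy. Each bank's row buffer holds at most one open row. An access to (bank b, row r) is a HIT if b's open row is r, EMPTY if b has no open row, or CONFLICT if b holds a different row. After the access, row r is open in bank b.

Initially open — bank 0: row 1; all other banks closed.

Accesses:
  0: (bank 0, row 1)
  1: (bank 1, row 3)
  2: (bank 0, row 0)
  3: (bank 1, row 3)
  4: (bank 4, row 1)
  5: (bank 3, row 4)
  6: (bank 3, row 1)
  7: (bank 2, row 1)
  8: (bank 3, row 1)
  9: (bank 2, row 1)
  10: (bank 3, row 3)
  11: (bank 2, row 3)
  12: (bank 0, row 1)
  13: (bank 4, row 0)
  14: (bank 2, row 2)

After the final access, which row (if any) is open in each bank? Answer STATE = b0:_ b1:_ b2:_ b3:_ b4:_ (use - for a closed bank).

  [0] b0 r1: had r1 ⇒ H
  [1] b1 r3: no row ⇒ E
  [2] b0 r0: had r1 ⇒ C
  [3] b1 r3: had r3 ⇒ H
  [4] b4 r1: no row ⇒ E
  [5] b3 r4: no row ⇒ E
  [6] b3 r1: had r4 ⇒ C
  [7] b2 r1: no row ⇒ E
  [8] b3 r1: had r1 ⇒ H
  [9] b2 r1: had r1 ⇒ H
  [10] b3 r3: had r1 ⇒ C
  [11] b2 r3: had r1 ⇒ C
  [12] b0 r1: had r0 ⇒ C
  [13] b4 r0: had r1 ⇒ C
  [14] b2 r2: had r3 ⇒ C

STATE = b0:1 b1:3 b2:2 b3:3 b4:0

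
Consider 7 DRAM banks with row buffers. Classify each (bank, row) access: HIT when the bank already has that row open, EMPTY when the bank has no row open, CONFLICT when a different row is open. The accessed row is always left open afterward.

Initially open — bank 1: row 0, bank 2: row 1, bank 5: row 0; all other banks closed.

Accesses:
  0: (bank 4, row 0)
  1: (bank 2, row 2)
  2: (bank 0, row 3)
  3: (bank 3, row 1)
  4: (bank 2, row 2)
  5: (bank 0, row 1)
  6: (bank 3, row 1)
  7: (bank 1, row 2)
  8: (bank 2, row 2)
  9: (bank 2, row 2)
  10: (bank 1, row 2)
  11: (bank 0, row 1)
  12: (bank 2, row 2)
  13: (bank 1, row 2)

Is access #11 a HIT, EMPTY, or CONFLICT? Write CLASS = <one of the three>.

CLASS = HIT

#0 (4,0) E
#1 (2,2) C  (was 1)
#2 (0,3) E
#3 (3,1) E
#4 (2,2) H  (was 2)
#5 (0,1) C  (was 3)
#6 (3,1) H  (was 1)
#7 (1,2) C  (was 0)
#8 (2,2) H  (was 2)
#9 (2,2) H  (was 2)
#10 (1,2) H  (was 2)
#11 (0,1) H  (was 1)
#12 (2,2) H  (was 2)
#13 (1,2) H  (was 2)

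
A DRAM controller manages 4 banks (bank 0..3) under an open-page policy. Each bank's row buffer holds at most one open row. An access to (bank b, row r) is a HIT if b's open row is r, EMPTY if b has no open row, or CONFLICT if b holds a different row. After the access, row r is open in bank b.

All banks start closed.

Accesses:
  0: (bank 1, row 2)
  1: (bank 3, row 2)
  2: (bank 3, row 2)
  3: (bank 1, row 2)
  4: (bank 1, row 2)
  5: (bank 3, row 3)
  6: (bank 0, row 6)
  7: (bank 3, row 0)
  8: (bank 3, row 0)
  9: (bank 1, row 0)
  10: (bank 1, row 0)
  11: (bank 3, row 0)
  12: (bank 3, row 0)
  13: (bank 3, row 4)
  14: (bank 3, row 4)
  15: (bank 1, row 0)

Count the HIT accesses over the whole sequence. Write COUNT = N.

COUNT = 9

step 0: bank1 None->2 [EMPTY]
step 1: bank3 None->2 [EMPTY]
step 2: bank3 2->2 [HIT]
step 3: bank1 2->2 [HIT]
step 4: bank1 2->2 [HIT]
step 5: bank3 2->3 [CONFLICT]
step 6: bank0 None->6 [EMPTY]
step 7: bank3 3->0 [CONFLICT]
step 8: bank3 0->0 [HIT]
step 9: bank1 2->0 [CONFLICT]
step 10: bank1 0->0 [HIT]
step 11: bank3 0->0 [HIT]
step 12: bank3 0->0 [HIT]
step 13: bank3 0->4 [CONFLICT]
step 14: bank3 4->4 [HIT]
step 15: bank1 0->0 [HIT]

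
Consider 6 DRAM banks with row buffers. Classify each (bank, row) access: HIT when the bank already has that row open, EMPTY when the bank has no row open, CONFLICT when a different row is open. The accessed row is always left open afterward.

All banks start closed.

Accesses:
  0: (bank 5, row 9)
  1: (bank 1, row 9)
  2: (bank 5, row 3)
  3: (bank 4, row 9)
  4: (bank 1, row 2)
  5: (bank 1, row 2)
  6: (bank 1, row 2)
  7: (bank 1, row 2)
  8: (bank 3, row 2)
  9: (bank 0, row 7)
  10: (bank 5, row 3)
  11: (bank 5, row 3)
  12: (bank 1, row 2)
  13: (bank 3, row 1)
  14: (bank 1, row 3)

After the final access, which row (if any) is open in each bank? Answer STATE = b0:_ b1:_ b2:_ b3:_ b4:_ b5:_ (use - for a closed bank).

STATE = b0:7 b1:3 b2:- b3:1 b4:9 b5:3

  [0] b5 r9: no row ⇒ E
  [1] b1 r9: no row ⇒ E
  [2] b5 r3: had r9 ⇒ C
  [3] b4 r9: no row ⇒ E
  [4] b1 r2: had r9 ⇒ C
  [5] b1 r2: had r2 ⇒ H
  [6] b1 r2: had r2 ⇒ H
  [7] b1 r2: had r2 ⇒ H
  [8] b3 r2: no row ⇒ E
  [9] b0 r7: no row ⇒ E
  [10] b5 r3: had r3 ⇒ H
  [11] b5 r3: had r3 ⇒ H
  [12] b1 r2: had r2 ⇒ H
  [13] b3 r1: had r2 ⇒ C
  [14] b1 r3: had r2 ⇒ C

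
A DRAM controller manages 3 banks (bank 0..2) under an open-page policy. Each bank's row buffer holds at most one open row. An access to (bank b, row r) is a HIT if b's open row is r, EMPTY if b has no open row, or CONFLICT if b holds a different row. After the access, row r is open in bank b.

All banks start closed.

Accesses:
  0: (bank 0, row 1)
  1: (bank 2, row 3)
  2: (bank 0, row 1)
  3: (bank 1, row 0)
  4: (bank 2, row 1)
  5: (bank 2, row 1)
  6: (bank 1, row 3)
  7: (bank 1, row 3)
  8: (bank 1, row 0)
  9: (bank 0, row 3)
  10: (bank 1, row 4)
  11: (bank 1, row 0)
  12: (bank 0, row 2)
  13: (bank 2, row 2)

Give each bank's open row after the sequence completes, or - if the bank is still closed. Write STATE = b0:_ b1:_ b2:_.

STATE = b0:2 b1:0 b2:2

  [0] b0 r1: no row ⇒ E
  [1] b2 r3: no row ⇒ E
  [2] b0 r1: had r1 ⇒ H
  [3] b1 r0: no row ⇒ E
  [4] b2 r1: had r3 ⇒ C
  [5] b2 r1: had r1 ⇒ H
  [6] b1 r3: had r0 ⇒ C
  [7] b1 r3: had r3 ⇒ H
  [8] b1 r0: had r3 ⇒ C
  [9] b0 r3: had r1 ⇒ C
  [10] b1 r4: had r0 ⇒ C
  [11] b1 r0: had r4 ⇒ C
  [12] b0 r2: had r3 ⇒ C
  [13] b2 r2: had r1 ⇒ C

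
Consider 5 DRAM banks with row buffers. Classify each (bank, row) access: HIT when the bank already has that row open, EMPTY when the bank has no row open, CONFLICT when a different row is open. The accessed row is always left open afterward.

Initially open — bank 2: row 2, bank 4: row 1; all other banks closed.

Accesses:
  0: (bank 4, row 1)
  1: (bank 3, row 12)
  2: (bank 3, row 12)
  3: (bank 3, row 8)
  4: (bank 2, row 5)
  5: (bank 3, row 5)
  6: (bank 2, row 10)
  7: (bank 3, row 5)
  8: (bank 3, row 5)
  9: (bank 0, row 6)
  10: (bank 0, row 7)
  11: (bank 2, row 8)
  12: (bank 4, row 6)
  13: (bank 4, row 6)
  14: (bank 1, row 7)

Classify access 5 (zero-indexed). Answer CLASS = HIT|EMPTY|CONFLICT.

0: bank 4 row 1 — prev 1 → HIT
1: bank 3 row 12 — prev None → EMPTY
2: bank 3 row 12 — prev 12 → HIT
3: bank 3 row 8 — prev 12 → CONFLICT
4: bank 2 row 5 — prev 2 → CONFLICT
5: bank 3 row 5 — prev 8 → CONFLICT
6: bank 2 row 10 — prev 5 → CONFLICT
7: bank 3 row 5 — prev 5 → HIT
8: bank 3 row 5 — prev 5 → HIT
9: bank 0 row 6 — prev None → EMPTY
10: bank 0 row 7 — prev 6 → CONFLICT
11: bank 2 row 8 — prev 10 → CONFLICT
12: bank 4 row 6 — prev 1 → CONFLICT
13: bank 4 row 6 — prev 6 → HIT
14: bank 1 row 7 — prev None → EMPTY

CLASS = CONFLICT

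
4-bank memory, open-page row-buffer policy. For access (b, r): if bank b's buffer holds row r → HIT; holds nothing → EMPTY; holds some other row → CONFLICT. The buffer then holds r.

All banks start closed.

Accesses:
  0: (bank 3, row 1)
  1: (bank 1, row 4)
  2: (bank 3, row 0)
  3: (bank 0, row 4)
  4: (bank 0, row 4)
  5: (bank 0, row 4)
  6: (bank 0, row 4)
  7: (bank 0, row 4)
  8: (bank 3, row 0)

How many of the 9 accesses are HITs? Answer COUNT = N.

0: bank 3 row 1 — prev None → EMPTY
1: bank 1 row 4 — prev None → EMPTY
2: bank 3 row 0 — prev 1 → CONFLICT
3: bank 0 row 4 — prev None → EMPTY
4: bank 0 row 4 — prev 4 → HIT
5: bank 0 row 4 — prev 4 → HIT
6: bank 0 row 4 — prev 4 → HIT
7: bank 0 row 4 — prev 4 → HIT
8: bank 3 row 0 — prev 0 → HIT

COUNT = 5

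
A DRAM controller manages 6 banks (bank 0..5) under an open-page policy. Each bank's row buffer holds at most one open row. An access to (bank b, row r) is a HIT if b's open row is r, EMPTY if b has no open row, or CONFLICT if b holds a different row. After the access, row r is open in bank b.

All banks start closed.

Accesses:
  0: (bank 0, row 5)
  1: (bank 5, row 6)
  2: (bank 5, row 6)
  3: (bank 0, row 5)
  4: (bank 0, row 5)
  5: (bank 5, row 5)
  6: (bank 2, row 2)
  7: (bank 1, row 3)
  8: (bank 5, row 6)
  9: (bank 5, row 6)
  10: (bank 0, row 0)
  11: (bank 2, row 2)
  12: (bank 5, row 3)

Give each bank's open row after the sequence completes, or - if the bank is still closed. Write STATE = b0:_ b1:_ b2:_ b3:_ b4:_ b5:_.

0: bank 0 row 5 — prev None → EMPTY
1: bank 5 row 6 — prev None → EMPTY
2: bank 5 row 6 — prev 6 → HIT
3: bank 0 row 5 — prev 5 → HIT
4: bank 0 row 5 — prev 5 → HIT
5: bank 5 row 5 — prev 6 → CONFLICT
6: bank 2 row 2 — prev None → EMPTY
7: bank 1 row 3 — prev None → EMPTY
8: bank 5 row 6 — prev 5 → CONFLICT
9: bank 5 row 6 — prev 6 → HIT
10: bank 0 row 0 — prev 5 → CONFLICT
11: bank 2 row 2 — prev 2 → HIT
12: bank 5 row 3 — prev 6 → CONFLICT

STATE = b0:0 b1:3 b2:2 b3:- b4:- b5:3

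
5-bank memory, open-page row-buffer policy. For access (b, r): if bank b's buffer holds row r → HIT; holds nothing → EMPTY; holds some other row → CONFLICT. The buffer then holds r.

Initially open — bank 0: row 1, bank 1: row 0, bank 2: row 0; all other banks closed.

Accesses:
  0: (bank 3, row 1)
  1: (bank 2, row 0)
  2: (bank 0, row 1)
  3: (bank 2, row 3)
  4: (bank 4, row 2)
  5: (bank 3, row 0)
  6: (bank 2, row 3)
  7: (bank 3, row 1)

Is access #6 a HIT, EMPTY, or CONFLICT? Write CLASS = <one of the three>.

step 0: bank3 None->1 [EMPTY]
step 1: bank2 0->0 [HIT]
step 2: bank0 1->1 [HIT]
step 3: bank2 0->3 [CONFLICT]
step 4: bank4 None->2 [EMPTY]
step 5: bank3 1->0 [CONFLICT]
step 6: bank2 3->3 [HIT]
step 7: bank3 0->1 [CONFLICT]

CLASS = HIT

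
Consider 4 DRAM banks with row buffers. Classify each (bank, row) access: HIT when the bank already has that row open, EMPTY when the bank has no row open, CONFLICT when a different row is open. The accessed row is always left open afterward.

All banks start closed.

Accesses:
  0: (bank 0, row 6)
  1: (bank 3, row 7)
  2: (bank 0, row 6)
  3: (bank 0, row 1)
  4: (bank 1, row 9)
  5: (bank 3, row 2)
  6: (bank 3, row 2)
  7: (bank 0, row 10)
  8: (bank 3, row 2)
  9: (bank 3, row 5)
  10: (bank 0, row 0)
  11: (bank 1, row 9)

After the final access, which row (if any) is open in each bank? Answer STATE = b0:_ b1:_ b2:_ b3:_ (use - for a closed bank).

STATE = b0:0 b1:9 b2:- b3:5

step 0: bank0 None->6 [EMPTY]
step 1: bank3 None->7 [EMPTY]
step 2: bank0 6->6 [HIT]
step 3: bank0 6->1 [CONFLICT]
step 4: bank1 None->9 [EMPTY]
step 5: bank3 7->2 [CONFLICT]
step 6: bank3 2->2 [HIT]
step 7: bank0 1->10 [CONFLICT]
step 8: bank3 2->2 [HIT]
step 9: bank3 2->5 [CONFLICT]
step 10: bank0 10->0 [CONFLICT]
step 11: bank1 9->9 [HIT]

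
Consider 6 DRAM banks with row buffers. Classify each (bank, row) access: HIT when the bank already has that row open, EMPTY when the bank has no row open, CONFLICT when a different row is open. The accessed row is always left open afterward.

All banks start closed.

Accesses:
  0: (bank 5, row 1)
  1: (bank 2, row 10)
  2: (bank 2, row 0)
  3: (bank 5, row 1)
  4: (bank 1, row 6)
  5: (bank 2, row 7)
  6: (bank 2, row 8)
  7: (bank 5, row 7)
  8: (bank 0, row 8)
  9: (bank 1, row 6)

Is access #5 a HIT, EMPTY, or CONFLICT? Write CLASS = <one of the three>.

CLASS = CONFLICT

step 0: bank5 None->1 [EMPTY]
step 1: bank2 None->10 [EMPTY]
step 2: bank2 10->0 [CONFLICT]
step 3: bank5 1->1 [HIT]
step 4: bank1 None->6 [EMPTY]
step 5: bank2 0->7 [CONFLICT]
step 6: bank2 7->8 [CONFLICT]
step 7: bank5 1->7 [CONFLICT]
step 8: bank0 None->8 [EMPTY]
step 9: bank1 6->6 [HIT]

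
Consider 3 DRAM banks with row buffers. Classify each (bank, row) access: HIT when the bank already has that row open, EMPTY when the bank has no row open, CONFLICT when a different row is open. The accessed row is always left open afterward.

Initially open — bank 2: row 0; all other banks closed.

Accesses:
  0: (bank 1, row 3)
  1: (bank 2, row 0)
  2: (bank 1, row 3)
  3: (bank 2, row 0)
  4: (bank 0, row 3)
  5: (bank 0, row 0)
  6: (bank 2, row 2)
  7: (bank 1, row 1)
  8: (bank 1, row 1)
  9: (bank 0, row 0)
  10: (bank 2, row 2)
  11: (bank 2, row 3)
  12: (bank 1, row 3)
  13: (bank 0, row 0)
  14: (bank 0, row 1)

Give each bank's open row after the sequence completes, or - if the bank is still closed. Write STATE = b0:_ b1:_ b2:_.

step 0: bank1 None->3 [EMPTY]
step 1: bank2 0->0 [HIT]
step 2: bank1 3->3 [HIT]
step 3: bank2 0->0 [HIT]
step 4: bank0 None->3 [EMPTY]
step 5: bank0 3->0 [CONFLICT]
step 6: bank2 0->2 [CONFLICT]
step 7: bank1 3->1 [CONFLICT]
step 8: bank1 1->1 [HIT]
step 9: bank0 0->0 [HIT]
step 10: bank2 2->2 [HIT]
step 11: bank2 2->3 [CONFLICT]
step 12: bank1 1->3 [CONFLICT]
step 13: bank0 0->0 [HIT]
step 14: bank0 0->1 [CONFLICT]

STATE = b0:1 b1:3 b2:3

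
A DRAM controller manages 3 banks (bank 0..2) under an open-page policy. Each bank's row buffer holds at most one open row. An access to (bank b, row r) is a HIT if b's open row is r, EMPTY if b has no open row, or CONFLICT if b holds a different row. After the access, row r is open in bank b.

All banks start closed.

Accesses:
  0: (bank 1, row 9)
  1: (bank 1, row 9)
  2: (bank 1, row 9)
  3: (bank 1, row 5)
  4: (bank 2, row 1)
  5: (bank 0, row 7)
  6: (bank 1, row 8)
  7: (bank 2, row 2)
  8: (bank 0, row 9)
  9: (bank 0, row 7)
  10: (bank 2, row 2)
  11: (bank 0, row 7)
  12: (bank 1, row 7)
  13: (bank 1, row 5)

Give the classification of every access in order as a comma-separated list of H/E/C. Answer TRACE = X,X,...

  [0] b1 r9: no row ⇒ E
  [1] b1 r9: had r9 ⇒ H
  [2] b1 r9: had r9 ⇒ H
  [3] b1 r5: had r9 ⇒ C
  [4] b2 r1: no row ⇒ E
  [5] b0 r7: no row ⇒ E
  [6] b1 r8: had r5 ⇒ C
  [7] b2 r2: had r1 ⇒ C
  [8] b0 r9: had r7 ⇒ C
  [9] b0 r7: had r9 ⇒ C
  [10] b2 r2: had r2 ⇒ H
  [11] b0 r7: had r7 ⇒ H
  [12] b1 r7: had r8 ⇒ C
  [13] b1 r5: had r7 ⇒ C

TRACE = E,H,H,C,E,E,C,C,C,C,H,H,C,C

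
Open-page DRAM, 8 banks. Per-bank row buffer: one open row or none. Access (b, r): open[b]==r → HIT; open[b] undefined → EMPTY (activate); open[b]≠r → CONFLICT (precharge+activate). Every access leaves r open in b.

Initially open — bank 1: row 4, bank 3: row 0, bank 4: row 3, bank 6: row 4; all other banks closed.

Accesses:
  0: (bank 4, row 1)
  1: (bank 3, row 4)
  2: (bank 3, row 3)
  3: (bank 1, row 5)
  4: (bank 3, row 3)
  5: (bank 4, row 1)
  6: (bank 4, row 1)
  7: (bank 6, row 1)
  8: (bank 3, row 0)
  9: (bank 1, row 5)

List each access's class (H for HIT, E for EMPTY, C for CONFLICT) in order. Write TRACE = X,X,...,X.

step 0: bank4 3->1 [CONFLICT]
step 1: bank3 0->4 [CONFLICT]
step 2: bank3 4->3 [CONFLICT]
step 3: bank1 4->5 [CONFLICT]
step 4: bank3 3->3 [HIT]
step 5: bank4 1->1 [HIT]
step 6: bank4 1->1 [HIT]
step 7: bank6 4->1 [CONFLICT]
step 8: bank3 3->0 [CONFLICT]
step 9: bank1 5->5 [HIT]

TRACE = C,C,C,C,H,H,H,C,C,H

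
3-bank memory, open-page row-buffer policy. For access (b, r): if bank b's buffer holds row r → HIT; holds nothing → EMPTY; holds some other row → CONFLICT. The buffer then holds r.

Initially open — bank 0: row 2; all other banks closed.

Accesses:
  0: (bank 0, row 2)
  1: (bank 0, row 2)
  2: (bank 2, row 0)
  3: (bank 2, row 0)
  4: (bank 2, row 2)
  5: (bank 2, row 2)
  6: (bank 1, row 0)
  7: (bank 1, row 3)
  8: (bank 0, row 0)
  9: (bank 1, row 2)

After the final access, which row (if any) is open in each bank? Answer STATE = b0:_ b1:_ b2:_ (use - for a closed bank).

step 0: bank0 2->2 [HIT]
step 1: bank0 2->2 [HIT]
step 2: bank2 None->0 [EMPTY]
step 3: bank2 0->0 [HIT]
step 4: bank2 0->2 [CONFLICT]
step 5: bank2 2->2 [HIT]
step 6: bank1 None->0 [EMPTY]
step 7: bank1 0->3 [CONFLICT]
step 8: bank0 2->0 [CONFLICT]
step 9: bank1 3->2 [CONFLICT]

STATE = b0:0 b1:2 b2:2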